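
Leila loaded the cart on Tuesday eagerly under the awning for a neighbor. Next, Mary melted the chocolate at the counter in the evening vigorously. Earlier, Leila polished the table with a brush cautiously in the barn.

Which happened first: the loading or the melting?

the loading

The connectives place the loading before the melting.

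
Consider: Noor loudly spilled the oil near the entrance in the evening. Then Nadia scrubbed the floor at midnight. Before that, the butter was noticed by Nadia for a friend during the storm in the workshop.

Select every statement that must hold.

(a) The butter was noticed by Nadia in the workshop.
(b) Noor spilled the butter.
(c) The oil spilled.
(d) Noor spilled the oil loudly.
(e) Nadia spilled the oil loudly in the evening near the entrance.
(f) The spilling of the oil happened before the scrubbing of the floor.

(a) Entailed — the original entails any weakening of itself; this just drops 'for a friend', 'during the storm'.
(b) Not entailed — Noor spilled the oil, not the butter; the butter belongs to the noticing event.
(c) Entailed — 'Noor spilled the oil' is causative; it entails the inchoative 'the oil spilled'.
(d) Entailed — the original entails any weakening of itself; this just drops 'in the evening', 'near the entrance'.
(e) Not entailed — the passage has Noor spilling the oil, not Nadia.
(f) Entailed — the narrative places the spilling before the scrubbing.

(a), (c), (d), (f)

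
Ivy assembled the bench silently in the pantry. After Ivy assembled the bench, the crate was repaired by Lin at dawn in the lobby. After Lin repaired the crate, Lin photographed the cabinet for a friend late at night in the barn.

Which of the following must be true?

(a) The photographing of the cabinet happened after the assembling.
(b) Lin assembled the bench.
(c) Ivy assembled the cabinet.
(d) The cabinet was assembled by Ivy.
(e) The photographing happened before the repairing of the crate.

(a)

(a) Entailed — the narrative places the assembling before the photographing.
(b) Not entailed — the passage has Ivy assembling the bench, not Lin.
(c) Not entailed — Ivy assembled the bench, not the cabinet; the cabinet belongs to the photographing event.
(d) Not entailed — Ivy assembled the bench, not the cabinet; the cabinet belongs to the photographing event.
(e) Not entailed — the narrative places the repairing before the photographing, not after.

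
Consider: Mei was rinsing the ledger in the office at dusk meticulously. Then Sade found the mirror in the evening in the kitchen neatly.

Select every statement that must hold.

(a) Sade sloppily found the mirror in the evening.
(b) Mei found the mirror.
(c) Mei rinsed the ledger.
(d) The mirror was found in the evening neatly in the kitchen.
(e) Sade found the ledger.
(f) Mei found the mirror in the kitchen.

(a) Not entailed — 'sloppily' adds a manner not in (and inconsistent with) the original.
(b) Not entailed — the passage has Sade finding the mirror, not Mei.
(c) Entailed — 'rinse' is an activity; 'was rinsing' entails that some rinsing happened, so 'rinsed' holds.
(d) Entailed — generalizing the agent leaves a sub-description the original still satisfies.
(e) Not entailed — Sade found the mirror, not the ledger; the ledger belongs to the rinsing event.
(f) Not entailed — the passage has Sade finding the mirror, not Mei.

(c), (d)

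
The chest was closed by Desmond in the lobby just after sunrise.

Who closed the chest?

'Desmond' marks the agent of the closing event.

Desmond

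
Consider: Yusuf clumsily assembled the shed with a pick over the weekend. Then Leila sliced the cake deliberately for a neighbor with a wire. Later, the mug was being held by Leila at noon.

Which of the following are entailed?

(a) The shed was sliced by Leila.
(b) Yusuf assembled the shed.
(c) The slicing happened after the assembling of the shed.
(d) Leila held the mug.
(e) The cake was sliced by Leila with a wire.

(b), (c), (d), (e)

(a) Not entailed — Leila sliced the cake, not the shed; the shed belongs to the assembling event.
(b) Entailed — every conjunct here is already in the original assembling event.
(c) Entailed — the narrative places the assembling before the slicing.
(d) Entailed — 'hold' is an activity; 'was holding' entails that some holding happened, so 'held' holds.
(e) Entailed — this follows by dropping conjuncts from the slicing event's description.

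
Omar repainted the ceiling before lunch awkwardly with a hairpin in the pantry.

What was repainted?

'the ceiling' marks the patient of the repainting event.

the ceiling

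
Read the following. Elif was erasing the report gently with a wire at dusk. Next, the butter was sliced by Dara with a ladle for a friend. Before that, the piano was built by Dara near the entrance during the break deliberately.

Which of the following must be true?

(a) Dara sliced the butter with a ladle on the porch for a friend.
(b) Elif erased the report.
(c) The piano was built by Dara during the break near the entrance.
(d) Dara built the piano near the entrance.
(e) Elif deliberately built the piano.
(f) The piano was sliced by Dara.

(c), (d)

(a) Not entailed — 'on the porch' adds information not in the original event.
(b) Not entailed — 'was erasing' is progressive on an accomplishment; it does not entail the completed 'erased'.
(c) Entailed — this follows by dropping conjuncts from the building event's description.
(d) Entailed — dropping 'during the break', 'deliberately' leaves a sub-description the original still satisfies.
(e) Not entailed — the passage has Dara building the piano, not Elif.
(f) Not entailed — Dara sliced the butter, not the piano; the piano belongs to the building event.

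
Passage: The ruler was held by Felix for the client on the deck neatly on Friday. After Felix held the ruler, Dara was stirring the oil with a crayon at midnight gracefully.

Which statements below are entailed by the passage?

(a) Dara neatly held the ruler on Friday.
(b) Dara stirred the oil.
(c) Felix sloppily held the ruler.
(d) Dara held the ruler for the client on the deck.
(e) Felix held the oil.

(b)

(a) Not entailed — the passage has Felix holding the ruler, not Dara.
(b) Entailed — 'stir' is an activity; 'was stirring' entails that some stirring happened, so 'stirred' holds.
(c) Not entailed — 'sloppily' adds a manner not in (and inconsistent with) the original.
(d) Not entailed — the passage has Felix holding the ruler, not Dara.
(e) Not entailed — Felix held the ruler, not the oil; the oil belongs to the stirring event.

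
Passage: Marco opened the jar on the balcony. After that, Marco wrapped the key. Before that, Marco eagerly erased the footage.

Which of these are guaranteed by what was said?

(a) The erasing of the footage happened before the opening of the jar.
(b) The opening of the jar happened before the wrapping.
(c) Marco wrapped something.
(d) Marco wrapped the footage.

(b), (c)

(a) Not entailed — the narrative doesn't order the erasing relative to the opening.
(b) Entailed — the narrative places the opening before the wrapping.
(c) Entailed — this follows by dropping conjuncts from the wrapping event's description.
(d) Not entailed — Marco wrapped the key, not the footage; the footage belongs to the erasing event.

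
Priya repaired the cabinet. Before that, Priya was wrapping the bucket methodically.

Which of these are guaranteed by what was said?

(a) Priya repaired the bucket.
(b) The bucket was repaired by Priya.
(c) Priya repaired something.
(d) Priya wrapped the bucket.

(a) Not entailed — Priya repaired the cabinet, not the bucket; the bucket belongs to the wrapping event.
(b) Not entailed — Priya repaired the cabinet, not the bucket; the bucket belongs to the wrapping event.
(c) Entailed — generalizing the patient leaves a sub-description the original still satisfies.
(d) Not entailed — 'was wrapping' is progressive on an accomplishment; it does not entail the completed 'wrapped'.

(c)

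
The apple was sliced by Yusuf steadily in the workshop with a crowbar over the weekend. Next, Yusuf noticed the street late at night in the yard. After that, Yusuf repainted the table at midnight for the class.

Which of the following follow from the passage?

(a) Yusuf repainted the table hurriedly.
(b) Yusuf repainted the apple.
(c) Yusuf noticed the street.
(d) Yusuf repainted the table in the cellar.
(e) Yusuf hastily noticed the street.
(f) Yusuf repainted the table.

(a) Not entailed — 'hurriedly' adds information not in the original event.
(b) Not entailed — Yusuf repainted the table, not the apple; the apple belongs to the slicing event.
(c) Entailed — the original entails any weakening of itself; this just drops 'late at night', 'in the yard'.
(d) Not entailed — 'in the cellar' adds information not in the original event.
(e) Not entailed — 'hastily' adds information not in the original event.
(f) Entailed — this follows by dropping conjuncts from the repainting event's description.

(c), (f)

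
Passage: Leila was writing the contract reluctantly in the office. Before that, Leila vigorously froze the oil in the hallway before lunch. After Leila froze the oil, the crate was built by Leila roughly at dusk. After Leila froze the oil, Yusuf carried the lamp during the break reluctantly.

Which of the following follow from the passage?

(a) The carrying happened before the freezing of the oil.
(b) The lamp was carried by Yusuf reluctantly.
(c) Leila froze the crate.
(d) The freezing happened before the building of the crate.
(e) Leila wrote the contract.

(a) Not entailed — the narrative places the freezing before the carrying, not after.
(b) Entailed — the original entails any weakening of itself; this just drops 'during the break'.
(c) Not entailed — Leila froze the oil, not the crate; the crate belongs to the building event.
(d) Entailed — the narrative places the freezing before the building.
(e) Not entailed — 'was writing' is progressive on an accomplishment; it does not entail the completed 'wrote'.

(b), (d)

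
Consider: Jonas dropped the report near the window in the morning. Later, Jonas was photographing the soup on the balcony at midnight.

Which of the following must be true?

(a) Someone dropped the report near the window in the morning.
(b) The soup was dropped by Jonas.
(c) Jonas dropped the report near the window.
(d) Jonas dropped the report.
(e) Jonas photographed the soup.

(a) Entailed — every conjunct here is already in the original dropping event.
(b) Not entailed — Jonas dropped the report, not the soup; the soup belongs to the photographing event.
(c) Entailed — every conjunct here is already in the original dropping event.
(d) Entailed — the original entails any weakening of itself; this just drops 'in the morning', 'near the window'.
(e) Not entailed — 'was photographing' is progressive on an accomplishment; it does not entail the completed 'photographed'.

(a), (c), (d)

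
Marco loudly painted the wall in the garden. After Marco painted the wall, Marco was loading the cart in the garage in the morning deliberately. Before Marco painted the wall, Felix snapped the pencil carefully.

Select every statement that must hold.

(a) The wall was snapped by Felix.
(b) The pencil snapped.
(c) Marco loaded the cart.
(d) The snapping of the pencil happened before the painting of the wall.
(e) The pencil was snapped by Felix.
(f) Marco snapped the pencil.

(a) Not entailed — Felix snapped the pencil, not the wall; the wall belongs to the painting event.
(b) Entailed — 'Felix snapped the pencil' is causative; it entails the inchoative 'the pencil snapped'.
(c) Not entailed — 'was loading' is progressive on an accomplishment; it does not entail the completed 'loaded'.
(d) Entailed — the narrative places the snapping before the painting.
(e) Entailed — the original entails any weakening of itself; this just drops 'carefully'.
(f) Not entailed — the passage has Felix snapping the pencil, not Marco.

(b), (d), (e)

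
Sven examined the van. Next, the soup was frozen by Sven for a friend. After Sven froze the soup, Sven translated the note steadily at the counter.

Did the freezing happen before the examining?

no

The narrative orders the examining before the freezing.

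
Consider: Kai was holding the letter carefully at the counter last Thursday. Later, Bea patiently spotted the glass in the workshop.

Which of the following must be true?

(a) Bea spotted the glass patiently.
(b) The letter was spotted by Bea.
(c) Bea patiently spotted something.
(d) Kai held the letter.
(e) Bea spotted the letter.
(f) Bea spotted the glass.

(a), (c), (d), (f)

(a) Entailed — dropping 'in the workshop' leaves a sub-description the original still satisfies.
(b) Not entailed — Bea spotted the glass, not the letter; the letter belongs to the holding event.
(c) Entailed — dropping 'in the workshop' and generalizing the patient leaves a sub-description the original still satisfies.
(d) Entailed — 'hold' is an activity; 'was holding' entails that some holding happened, so 'held' holds.
(e) Not entailed — Bea spotted the glass, not the letter; the letter belongs to the holding event.
(f) Entailed — dropping 'in the workshop', 'patiently' leaves a sub-description the original still satisfies.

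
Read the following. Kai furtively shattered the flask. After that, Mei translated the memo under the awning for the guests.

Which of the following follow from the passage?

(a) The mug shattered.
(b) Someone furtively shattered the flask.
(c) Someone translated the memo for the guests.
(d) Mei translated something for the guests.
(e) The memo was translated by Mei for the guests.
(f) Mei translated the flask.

(b), (c), (d), (e)

(a) Not entailed — the flask is what shattered, not the mug.
(b) Entailed — this follows by dropping conjuncts from the shattering event's description.
(c) Entailed — every conjunct here is already in the original translating event.
(d) Entailed — every conjunct here is already in the original translating event.
(e) Entailed — every conjunct here is already in the original translating event.
(f) Not entailed — Mei translated the memo, not the flask; the flask belongs to the shattering event.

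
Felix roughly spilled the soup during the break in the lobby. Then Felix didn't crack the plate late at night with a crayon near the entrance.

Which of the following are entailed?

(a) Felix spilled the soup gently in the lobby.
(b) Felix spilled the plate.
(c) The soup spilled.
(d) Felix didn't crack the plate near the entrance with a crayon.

(a) Not entailed — 'gently' adds a manner not in (and inconsistent with) the original.
(b) Not entailed — Felix spilled the soup, not the plate; the plate belongs to the cracking event.
(c) Entailed — 'Felix spilled the soup' is causative; it entails the inchoative 'the soup spilled'.
(d) Not entailed — dropping 'late at night' under negation is not valid — the original leaves open that Felix cracked the plate some other way.

(c)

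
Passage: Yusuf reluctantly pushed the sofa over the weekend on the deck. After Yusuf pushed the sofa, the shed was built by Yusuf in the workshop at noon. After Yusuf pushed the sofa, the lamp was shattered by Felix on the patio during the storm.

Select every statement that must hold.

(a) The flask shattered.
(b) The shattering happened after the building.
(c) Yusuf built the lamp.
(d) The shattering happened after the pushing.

(a) Not entailed — the lamp is what shattered, not the flask.
(b) Not entailed — the narrative doesn't order the building relative to the shattering.
(c) Not entailed — Yusuf built the shed, not the lamp; the lamp belongs to the shattering event.
(d) Entailed — the narrative places the pushing before the shattering.

(d)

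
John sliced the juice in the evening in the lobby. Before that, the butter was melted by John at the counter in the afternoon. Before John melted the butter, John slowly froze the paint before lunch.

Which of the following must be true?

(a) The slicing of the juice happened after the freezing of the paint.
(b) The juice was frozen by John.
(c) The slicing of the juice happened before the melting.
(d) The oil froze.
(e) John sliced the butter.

(a) Entailed — the narrative places the freezing before the slicing.
(b) Not entailed — John froze the paint, not the juice; the juice belongs to the slicing event.
(c) Not entailed — the narrative places the melting before the slicing, not after.
(d) Not entailed — the paint is what froze, not the oil.
(e) Not entailed — John sliced the juice, not the butter; the butter belongs to the melting event.

(a)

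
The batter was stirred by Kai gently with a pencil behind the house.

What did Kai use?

'with a pencil' marks the instrument of the stirring event.

a pencil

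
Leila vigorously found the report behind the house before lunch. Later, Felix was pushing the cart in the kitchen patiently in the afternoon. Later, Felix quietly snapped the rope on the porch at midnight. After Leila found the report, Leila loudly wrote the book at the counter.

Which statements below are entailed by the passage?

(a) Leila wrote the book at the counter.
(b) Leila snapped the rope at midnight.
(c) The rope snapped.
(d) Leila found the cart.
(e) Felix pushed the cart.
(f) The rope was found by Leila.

(a) Entailed — the original entails any weakening of itself; this just drops 'loudly'.
(b) Not entailed — the passage has Felix snapping the rope, not Leila.
(c) Entailed — 'Felix snapped the rope' is causative; it entails the inchoative 'the rope snapped'.
(d) Not entailed — Leila found the report, not the cart; the cart belongs to the pushing event.
(e) Entailed — 'push' is an activity; 'was pushing' entails that some pushing happened, so 'pushed' holds.
(f) Not entailed — Leila found the report, not the rope; the rope belongs to the snapping event.

(a), (c), (e)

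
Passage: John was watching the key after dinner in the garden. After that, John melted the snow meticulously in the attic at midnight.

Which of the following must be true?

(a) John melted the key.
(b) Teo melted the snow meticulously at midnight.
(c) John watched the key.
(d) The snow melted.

(a) Not entailed — John melted the snow, not the key; the key belongs to the watching event.
(b) Not entailed — the passage has John melting the snow, not Teo.
(c) Entailed — 'watch' is an activity; 'was watching' entails that some watching happened, so 'watched' holds.
(d) Entailed — 'John melted the snow' is causative; it entails the inchoative 'the snow melted'.

(c), (d)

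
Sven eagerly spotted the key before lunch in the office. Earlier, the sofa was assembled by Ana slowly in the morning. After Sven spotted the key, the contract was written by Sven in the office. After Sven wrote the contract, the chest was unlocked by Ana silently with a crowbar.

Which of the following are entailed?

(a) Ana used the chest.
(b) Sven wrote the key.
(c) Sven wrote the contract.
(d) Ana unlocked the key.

(c)

(a) Not entailed — the chest is the patient, not an instrument — Ana used a crowbar.
(b) Not entailed — Sven wrote the contract, not the key; the key belongs to the spotting event.
(c) Entailed — every conjunct here is already in the original writing event.
(d) Not entailed — Ana unlocked the chest, not the key; the key belongs to the spotting event.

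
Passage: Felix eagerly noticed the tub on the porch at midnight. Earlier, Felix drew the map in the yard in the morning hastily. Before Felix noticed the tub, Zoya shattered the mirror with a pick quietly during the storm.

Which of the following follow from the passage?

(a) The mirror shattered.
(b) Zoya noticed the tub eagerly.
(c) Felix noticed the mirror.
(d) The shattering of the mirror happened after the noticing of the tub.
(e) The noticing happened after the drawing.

(a) Entailed — 'Zoya shattered the mirror' is causative; it entails the inchoative 'the mirror shattered'.
(b) Not entailed — the passage has Felix noticing the tub, not Zoya.
(c) Not entailed — Felix noticed the tub, not the mirror; the mirror belongs to the shattering event.
(d) Not entailed — the narrative places the shattering before the noticing, not after.
(e) Entailed — the narrative places the drawing before the noticing.

(a), (e)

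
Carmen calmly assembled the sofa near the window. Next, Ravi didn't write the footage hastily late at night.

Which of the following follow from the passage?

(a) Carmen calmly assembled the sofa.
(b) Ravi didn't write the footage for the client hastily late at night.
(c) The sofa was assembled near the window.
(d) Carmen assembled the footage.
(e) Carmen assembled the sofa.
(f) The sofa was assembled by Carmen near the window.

(a) Entailed — dropping 'near the window' leaves a sub-description the original still satisfies.
(b) Entailed — under negation, adding a further restriction is entailed: if no such writing event occurred, none occurred for the client either.
(c) Entailed — this follows by dropping conjuncts from the assembling event's description.
(d) Not entailed — Carmen assembled the sofa, not the footage; the footage belongs to the writing event.
(e) Entailed — every conjunct here is already in the original assembling event.
(f) Entailed — every conjunct here is already in the original assembling event.

(a), (b), (c), (e), (f)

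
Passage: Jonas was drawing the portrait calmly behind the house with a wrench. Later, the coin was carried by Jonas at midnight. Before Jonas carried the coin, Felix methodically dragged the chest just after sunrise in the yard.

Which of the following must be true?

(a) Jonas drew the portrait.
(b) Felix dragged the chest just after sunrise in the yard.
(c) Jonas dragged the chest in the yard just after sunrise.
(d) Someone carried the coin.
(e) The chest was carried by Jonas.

(a) Not entailed — 'was drawing' is progressive on an accomplishment; it does not entail the completed 'drew'.
(b) Entailed — every conjunct here is already in the original dragging event.
(c) Not entailed — the passage has Felix dragging the chest, not Jonas.
(d) Entailed — the original entails any weakening of itself; this just drops 'at midnight' and generalizes the agent.
(e) Not entailed — Jonas carried the coin, not the chest; the chest belongs to the dragging event.

(b), (d)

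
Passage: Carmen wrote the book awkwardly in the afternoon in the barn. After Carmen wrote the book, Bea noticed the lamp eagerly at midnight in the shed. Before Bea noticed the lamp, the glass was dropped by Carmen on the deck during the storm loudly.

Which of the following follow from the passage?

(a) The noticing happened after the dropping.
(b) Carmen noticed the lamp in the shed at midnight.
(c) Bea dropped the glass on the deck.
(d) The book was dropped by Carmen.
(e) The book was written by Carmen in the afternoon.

(a), (e)

(a) Entailed — the narrative places the dropping before the noticing.
(b) Not entailed — the passage has Bea noticing the lamp, not Carmen.
(c) Not entailed — the passage has Carmen dropping the glass, not Bea.
(d) Not entailed — Carmen dropped the glass, not the book; the book belongs to the writing event.
(e) Entailed — every conjunct here is already in the original writing event.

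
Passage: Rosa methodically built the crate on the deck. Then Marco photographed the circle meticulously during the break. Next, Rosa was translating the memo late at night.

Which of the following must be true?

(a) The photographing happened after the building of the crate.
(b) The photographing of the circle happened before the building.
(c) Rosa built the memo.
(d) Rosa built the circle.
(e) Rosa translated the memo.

(a) Entailed — the narrative places the building before the photographing.
(b) Not entailed — the narrative places the building before the photographing, not after.
(c) Not entailed — Rosa built the crate, not the memo; the memo belongs to the translating event.
(d) Not entailed — Rosa built the crate, not the circle; the circle belongs to the photographing event.
(e) Not entailed — 'was translating' is progressive on an accomplishment; it does not entail the completed 'translated'.

(a)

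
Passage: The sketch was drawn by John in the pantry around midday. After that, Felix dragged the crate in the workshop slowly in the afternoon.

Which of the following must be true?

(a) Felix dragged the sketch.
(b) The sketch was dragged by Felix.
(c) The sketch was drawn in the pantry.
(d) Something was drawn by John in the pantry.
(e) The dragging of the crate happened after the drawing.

(a) Not entailed — Felix dragged the crate, not the sketch; the sketch belongs to the drawing event.
(b) Not entailed — Felix dragged the crate, not the sketch; the sketch belongs to the drawing event.
(c) Entailed — every conjunct here is already in the original drawing event.
(d) Entailed — this follows by dropping conjuncts from the drawing event's description.
(e) Entailed — the narrative places the drawing before the dragging.

(c), (d), (e)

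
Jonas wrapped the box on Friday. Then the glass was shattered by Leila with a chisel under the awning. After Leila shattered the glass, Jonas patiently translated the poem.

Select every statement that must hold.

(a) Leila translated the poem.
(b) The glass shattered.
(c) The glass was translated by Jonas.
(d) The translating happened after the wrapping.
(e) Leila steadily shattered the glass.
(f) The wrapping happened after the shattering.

(b), (d)

(a) Not entailed — the passage has Jonas translating the poem, not Leila.
(b) Entailed — 'Leila shattered the glass' is causative; it entails the inchoative 'the glass shattered'.
(c) Not entailed — Jonas translated the poem, not the glass; the glass belongs to the shattering event.
(d) Entailed — the narrative places the wrapping before the translating.
(e) Not entailed — 'steadily' adds information not in the original event.
(f) Not entailed — the narrative places the wrapping before the shattering, not after.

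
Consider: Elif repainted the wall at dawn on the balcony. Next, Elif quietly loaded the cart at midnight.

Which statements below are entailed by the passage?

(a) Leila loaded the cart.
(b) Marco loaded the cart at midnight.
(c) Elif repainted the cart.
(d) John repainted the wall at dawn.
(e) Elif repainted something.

(a) Not entailed — the passage has Elif loading the cart, not Leila.
(b) Not entailed — the passage has Elif loading the cart, not Marco.
(c) Not entailed — Elif repainted the wall, not the cart; the cart belongs to the loading event.
(d) Not entailed — the passage has Elif repainting the wall, not John.
(e) Entailed — this follows by dropping conjuncts from the repainting event's description.

(e)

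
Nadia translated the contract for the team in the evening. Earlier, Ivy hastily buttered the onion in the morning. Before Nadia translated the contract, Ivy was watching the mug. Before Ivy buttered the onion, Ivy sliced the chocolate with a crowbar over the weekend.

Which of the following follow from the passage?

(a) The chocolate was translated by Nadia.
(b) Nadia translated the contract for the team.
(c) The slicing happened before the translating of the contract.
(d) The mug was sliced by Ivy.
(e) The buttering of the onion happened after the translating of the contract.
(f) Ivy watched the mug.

(b), (c), (f)

(a) Not entailed — Nadia translated the contract, not the chocolate; the chocolate belongs to the slicing event.
(b) Entailed — dropping 'in the evening' leaves a sub-description the original still satisfies.
(c) Entailed — the narrative places the slicing before the translating.
(d) Not entailed — Ivy sliced the chocolate, not the mug; the mug belongs to the watching event.
(e) Not entailed — the narrative places the buttering before the translating, not after.
(f) Entailed — 'watch' is an activity; 'was watching' entails that some watching happened, so 'watched' holds.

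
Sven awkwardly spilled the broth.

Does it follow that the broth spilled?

yes

'Sven spilled the broth' is the causative; it entails the inchoative 'the broth spilled'.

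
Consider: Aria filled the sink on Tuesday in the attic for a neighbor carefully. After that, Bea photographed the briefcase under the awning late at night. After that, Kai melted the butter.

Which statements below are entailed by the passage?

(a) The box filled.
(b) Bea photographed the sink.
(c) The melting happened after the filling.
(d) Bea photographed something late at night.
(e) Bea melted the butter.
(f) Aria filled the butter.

(c), (d)

(a) Not entailed — the sink is what filled, not the box.
(b) Not entailed — Bea photographed the briefcase, not the sink; the sink belongs to the filling event.
(c) Entailed — the narrative places the filling before the melting.
(d) Entailed — dropping 'under the awning' and generalizing the patient leaves a sub-description the original still satisfies.
(e) Not entailed — the passage has Kai melting the butter, not Bea.
(f) Not entailed — Aria filled the sink, not the butter; the butter belongs to the melting event.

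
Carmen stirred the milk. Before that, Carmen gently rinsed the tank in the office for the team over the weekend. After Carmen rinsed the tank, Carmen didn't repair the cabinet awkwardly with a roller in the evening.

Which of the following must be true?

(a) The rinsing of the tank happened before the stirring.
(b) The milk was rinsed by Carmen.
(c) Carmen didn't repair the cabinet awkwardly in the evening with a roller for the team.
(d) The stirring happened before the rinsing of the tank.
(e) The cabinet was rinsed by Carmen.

(a) Entailed — the narrative places the rinsing before the stirring.
(b) Not entailed — Carmen rinsed the tank, not the milk; the milk belongs to the stirring event.
(c) Entailed — under negation, adding a further restriction is entailed: if no such repairing event occurred, none occurred for the team either.
(d) Not entailed — the narrative places the rinsing before the stirring, not after.
(e) Not entailed — Carmen rinsed the tank, not the cabinet; the cabinet belongs to the repairing event.

(a), (c)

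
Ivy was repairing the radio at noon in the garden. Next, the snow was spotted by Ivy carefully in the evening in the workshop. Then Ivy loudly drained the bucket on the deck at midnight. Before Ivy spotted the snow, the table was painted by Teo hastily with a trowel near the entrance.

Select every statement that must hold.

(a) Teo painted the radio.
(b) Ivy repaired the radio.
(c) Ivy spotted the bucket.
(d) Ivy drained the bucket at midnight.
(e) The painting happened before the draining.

(d), (e)

(a) Not entailed — Teo painted the table, not the radio; the radio belongs to the repairing event.
(b) Not entailed — 'was repairing' is progressive on an accomplishment; it does not entail the completed 'repaired'.
(c) Not entailed — Ivy spotted the snow, not the bucket; the bucket belongs to the draining event.
(d) Entailed — every conjunct here is already in the original draining event.
(e) Entailed — the narrative places the painting before the draining.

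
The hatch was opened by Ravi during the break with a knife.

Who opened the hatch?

'Ravi' marks the agent of the opening event.

Ravi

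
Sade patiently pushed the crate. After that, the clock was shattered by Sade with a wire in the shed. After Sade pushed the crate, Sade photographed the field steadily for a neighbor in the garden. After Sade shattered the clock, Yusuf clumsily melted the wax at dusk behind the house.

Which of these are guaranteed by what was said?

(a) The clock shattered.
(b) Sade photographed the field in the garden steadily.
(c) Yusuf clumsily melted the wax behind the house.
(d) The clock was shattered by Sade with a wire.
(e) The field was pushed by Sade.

(a), (b), (c), (d)

(a) Entailed — 'Sade shattered the clock' is causative; it entails the inchoative 'the clock shattered'.
(b) Entailed — this follows by dropping conjuncts from the photographing event's description.
(c) Entailed — every conjunct here is already in the original melting event.
(d) Entailed — the original entails any weakening of itself; this just drops 'in the shed'.
(e) Not entailed — Sade pushed the crate, not the field; the field belongs to the photographing event.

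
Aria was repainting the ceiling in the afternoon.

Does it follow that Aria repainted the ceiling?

'was repainting' is progressive; for an accomplishment like 'repaint the ceiling', it doesn't entail completion.

no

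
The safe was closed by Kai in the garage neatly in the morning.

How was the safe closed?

'neatly' marks the manner of the closing event.

neatly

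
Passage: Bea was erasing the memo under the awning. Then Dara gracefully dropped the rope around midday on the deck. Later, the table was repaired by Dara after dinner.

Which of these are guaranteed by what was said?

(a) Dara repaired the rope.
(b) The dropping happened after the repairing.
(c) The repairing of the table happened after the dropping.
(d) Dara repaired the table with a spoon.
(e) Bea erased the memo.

(a) Not entailed — Dara repaired the table, not the rope; the rope belongs to the dropping event.
(b) Not entailed — the narrative places the dropping before the repairing, not after.
(c) Entailed — the narrative places the dropping before the repairing.
(d) Not entailed — 'with a spoon' adds information not in the original event.
(e) Not entailed — 'was erasing' is progressive on an accomplishment; it does not entail the completed 'erased'.

(c)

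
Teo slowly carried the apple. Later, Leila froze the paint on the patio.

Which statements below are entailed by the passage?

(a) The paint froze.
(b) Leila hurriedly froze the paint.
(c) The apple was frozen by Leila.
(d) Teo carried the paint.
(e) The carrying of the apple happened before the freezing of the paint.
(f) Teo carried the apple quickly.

(a), (e)

(a) Entailed — 'Leila froze the paint' is causative; it entails the inchoative 'the paint froze'.
(b) Not entailed — 'hurriedly' adds information not in the original event.
(c) Not entailed — Leila froze the paint, not the apple; the apple belongs to the carrying event.
(d) Not entailed — Teo carried the apple, not the paint; the paint belongs to the freezing event.
(e) Entailed — the narrative places the carrying before the freezing.
(f) Not entailed — 'quickly' adds a manner not in (and inconsistent with) the original.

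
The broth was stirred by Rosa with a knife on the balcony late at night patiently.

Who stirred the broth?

'Rosa' marks the agent of the stirring event.

Rosa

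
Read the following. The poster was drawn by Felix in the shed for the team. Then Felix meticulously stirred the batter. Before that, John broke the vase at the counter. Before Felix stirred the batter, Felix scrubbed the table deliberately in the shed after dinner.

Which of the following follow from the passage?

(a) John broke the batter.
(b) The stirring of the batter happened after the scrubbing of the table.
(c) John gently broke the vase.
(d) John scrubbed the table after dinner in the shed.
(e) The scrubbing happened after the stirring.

(a) Not entailed — John broke the vase, not the batter; the batter belongs to the stirring event.
(b) Entailed — the narrative places the scrubbing before the stirring.
(c) Not entailed — 'gently' adds information not in the original event.
(d) Not entailed — the passage has Felix scrubbing the table, not John.
(e) Not entailed — the narrative places the scrubbing before the stirring, not after.

(b)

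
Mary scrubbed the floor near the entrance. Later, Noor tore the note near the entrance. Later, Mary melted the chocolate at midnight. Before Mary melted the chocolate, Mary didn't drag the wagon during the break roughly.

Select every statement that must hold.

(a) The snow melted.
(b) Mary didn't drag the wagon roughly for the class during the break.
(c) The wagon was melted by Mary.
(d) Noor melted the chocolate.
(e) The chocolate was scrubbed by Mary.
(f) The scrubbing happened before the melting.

(a) Not entailed — the chocolate is what melted, not the snow.
(b) Entailed — under negation, adding a further restriction is entailed: if no such dragging event occurred, none occurred for the class either.
(c) Not entailed — Mary melted the chocolate, not the wagon; the wagon belongs to the dragging event.
(d) Not entailed — the passage has Mary melting the chocolate, not Noor.
(e) Not entailed — Mary scrubbed the floor, not the chocolate; the chocolate belongs to the melting event.
(f) Entailed — the narrative places the scrubbing before the melting.

(b), (f)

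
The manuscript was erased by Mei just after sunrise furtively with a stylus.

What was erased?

the manuscript

'the manuscript' marks the patient of the erasing event.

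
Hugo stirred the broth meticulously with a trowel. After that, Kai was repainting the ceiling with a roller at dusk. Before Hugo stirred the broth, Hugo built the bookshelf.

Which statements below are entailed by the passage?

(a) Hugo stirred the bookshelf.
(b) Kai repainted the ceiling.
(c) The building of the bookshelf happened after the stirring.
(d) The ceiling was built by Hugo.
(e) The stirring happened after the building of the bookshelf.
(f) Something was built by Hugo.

(e), (f)

(a) Not entailed — Hugo stirred the broth, not the bookshelf; the bookshelf belongs to the building event.
(b) Not entailed — 'was repainting' is progressive on an accomplishment; it does not entail the completed 'repainted'.
(c) Not entailed — the narrative places the building before the stirring, not after.
(d) Not entailed — Hugo built the bookshelf, not the ceiling; the ceiling belongs to the repainting event.
(e) Entailed — the narrative places the building before the stirring.
(f) Entailed — every conjunct here is already in the original building event.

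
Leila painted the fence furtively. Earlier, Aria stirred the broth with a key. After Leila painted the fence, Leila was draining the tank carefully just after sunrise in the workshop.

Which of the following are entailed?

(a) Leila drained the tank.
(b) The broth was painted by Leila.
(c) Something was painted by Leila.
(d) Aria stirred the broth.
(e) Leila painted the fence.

(c), (d), (e)

(a) Not entailed — 'was draining' is progressive on an accomplishment; it does not entail the completed 'drained'.
(b) Not entailed — Leila painted the fence, not the broth; the broth belongs to the stirring event.
(c) Entailed — the original entails any weakening of itself; this just drops 'furtively' and generalizes the patient.
(d) Entailed — every conjunct here is already in the original stirring event.
(e) Entailed — every conjunct here is already in the original painting event.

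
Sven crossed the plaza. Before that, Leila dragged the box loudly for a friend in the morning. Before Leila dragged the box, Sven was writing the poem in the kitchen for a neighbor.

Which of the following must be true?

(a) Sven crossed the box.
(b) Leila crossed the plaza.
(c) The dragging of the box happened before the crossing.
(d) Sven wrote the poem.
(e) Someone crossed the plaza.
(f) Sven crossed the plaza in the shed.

(a) Not entailed — Sven crossed the plaza, not the box; the box belongs to the dragging event.
(b) Not entailed — the passage has Sven crossing the plaza, not Leila.
(c) Entailed — the narrative places the dragging before the crossing.
(d) Not entailed — 'was writing' is progressive on an accomplishment; it does not entail the completed 'wrote'.
(e) Entailed — every conjunct here is already in the original crossing event.
(f) Not entailed — 'in the shed' adds information not in the original event.

(c), (e)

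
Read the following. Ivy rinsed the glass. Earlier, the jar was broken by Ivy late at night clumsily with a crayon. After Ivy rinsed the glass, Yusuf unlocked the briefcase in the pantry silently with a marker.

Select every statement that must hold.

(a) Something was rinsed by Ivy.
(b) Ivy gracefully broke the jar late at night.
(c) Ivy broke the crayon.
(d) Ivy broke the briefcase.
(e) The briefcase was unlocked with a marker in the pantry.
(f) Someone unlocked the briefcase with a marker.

(a), (e), (f)

(a) Entailed — generalizing the patient leaves a sub-description the original still satisfies.
(b) Not entailed — 'gracefully' adds a manner not in (and inconsistent with) the original.
(c) Not entailed — the crayon is the instrument, not what was broken.
(d) Not entailed — Ivy broke the jar, not the briefcase; the briefcase belongs to the unlocking event.
(e) Entailed — dropping 'silently' and generalizing the agent leaves a sub-description the original still satisfies.
(f) Entailed — this follows by dropping conjuncts from the unlocking event's description.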